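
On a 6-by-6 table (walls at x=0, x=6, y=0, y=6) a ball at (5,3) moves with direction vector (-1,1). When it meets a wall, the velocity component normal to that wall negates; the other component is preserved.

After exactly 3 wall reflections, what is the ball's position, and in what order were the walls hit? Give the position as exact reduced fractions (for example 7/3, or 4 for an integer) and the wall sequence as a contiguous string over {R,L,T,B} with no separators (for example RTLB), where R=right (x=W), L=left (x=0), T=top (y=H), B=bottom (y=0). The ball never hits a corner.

Final position: (4,0)
Wall sequence: TLB

1. t=3 → T at (2,6); v=(-1,-1)
2. t=2 → L at (0,4); v=(1,-1)
3. t=4 → B at (4,0); v=(1,1)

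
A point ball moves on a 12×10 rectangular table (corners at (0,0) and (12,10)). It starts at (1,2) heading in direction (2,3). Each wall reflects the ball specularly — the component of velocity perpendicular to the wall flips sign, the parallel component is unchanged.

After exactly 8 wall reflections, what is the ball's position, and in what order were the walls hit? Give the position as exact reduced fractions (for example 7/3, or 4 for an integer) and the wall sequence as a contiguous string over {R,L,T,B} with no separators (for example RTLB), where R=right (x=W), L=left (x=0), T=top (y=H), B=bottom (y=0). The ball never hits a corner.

1. t=8/3 → T at (19/3,10); v=(2,-3)
2. t=17/6 → R at (12,3/2); v=(-2,-3)
3. t=1/2 → B at (11,0); v=(-2,3)
4. t=10/3 → T at (13/3,10); v=(-2,-3)
5. t=13/6 → L at (0,7/2); v=(2,-3)
6. t=7/6 → B at (7/3,0); v=(2,3)
7. t=10/3 → T at (9,10); v=(2,-3)
8. t=3/2 → R at (12,11/2); v=(-2,-3)

Final position: (12,11/2)
Wall sequence: TRBTLBTR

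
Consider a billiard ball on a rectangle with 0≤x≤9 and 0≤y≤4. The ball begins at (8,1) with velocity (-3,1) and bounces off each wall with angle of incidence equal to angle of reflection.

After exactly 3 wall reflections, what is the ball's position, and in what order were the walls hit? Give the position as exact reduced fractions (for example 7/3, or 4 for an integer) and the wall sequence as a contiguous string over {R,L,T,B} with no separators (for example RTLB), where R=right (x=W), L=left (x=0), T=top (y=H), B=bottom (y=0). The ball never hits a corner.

1. t=8/3 → L at (0,11/3); v=(3,1)
2. t=1/3 → T at (1,4); v=(3,-1)
3. t=8/3 → R at (9,4/3); v=(-3,-1)

Final position: (9,4/3)
Wall sequence: LTR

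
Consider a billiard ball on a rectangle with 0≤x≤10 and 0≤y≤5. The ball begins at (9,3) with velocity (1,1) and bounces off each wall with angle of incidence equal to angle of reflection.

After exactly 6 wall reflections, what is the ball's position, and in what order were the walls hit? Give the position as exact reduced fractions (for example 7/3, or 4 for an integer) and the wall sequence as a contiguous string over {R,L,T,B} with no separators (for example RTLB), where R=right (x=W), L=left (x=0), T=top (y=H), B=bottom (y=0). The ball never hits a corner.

1. t=1 → R at (10,4); v=(-1,1)
2. t=1 → T at (9,5); v=(-1,-1)
3. t=5 → B at (4,0); v=(-1,1)
4. t=4 → L at (0,4); v=(1,1)
5. t=1 → T at (1,5); v=(1,-1)
6. t=5 → B at (6,0); v=(1,1)

Final position: (6,0)
Wall sequence: RTBLTB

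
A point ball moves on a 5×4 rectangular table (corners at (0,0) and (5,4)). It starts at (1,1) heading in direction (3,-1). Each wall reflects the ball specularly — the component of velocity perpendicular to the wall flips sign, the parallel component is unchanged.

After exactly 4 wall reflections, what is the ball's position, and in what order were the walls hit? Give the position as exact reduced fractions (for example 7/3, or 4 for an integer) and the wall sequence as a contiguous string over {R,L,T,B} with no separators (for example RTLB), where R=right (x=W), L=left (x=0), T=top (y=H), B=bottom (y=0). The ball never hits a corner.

1. t=1 → B at (4,0); v=(3,1)
2. t=1/3 → R at (5,1/3); v=(-3,1)
3. t=5/3 → L at (0,2); v=(3,1)
4. t=5/3 → R at (5,11/3); v=(-3,1)

Final position: (5,11/3)
Wall sequence: BRLR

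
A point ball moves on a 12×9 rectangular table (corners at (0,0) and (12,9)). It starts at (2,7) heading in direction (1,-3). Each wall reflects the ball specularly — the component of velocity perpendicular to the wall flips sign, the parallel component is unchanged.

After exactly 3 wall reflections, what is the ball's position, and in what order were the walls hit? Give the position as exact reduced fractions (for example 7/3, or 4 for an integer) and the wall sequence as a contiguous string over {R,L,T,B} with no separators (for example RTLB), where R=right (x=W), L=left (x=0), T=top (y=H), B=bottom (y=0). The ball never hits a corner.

Final position: (31/3,0)
Wall sequence: BTB

1. t=7/3 → B at (13/3,0); v=(1,3)
2. t=3 → T at (22/3,9); v=(1,-3)
3. t=3 → B at (31/3,0); v=(1,3)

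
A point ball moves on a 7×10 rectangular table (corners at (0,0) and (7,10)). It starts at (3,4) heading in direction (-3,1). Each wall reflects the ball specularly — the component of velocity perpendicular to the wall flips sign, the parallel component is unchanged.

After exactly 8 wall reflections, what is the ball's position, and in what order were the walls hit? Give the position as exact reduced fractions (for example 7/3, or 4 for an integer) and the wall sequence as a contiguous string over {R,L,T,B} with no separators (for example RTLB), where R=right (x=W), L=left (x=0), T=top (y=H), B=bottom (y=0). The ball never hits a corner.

Final position: (0,1)
Wall sequence: LRLTRLRL

1. t=1 → L at (0,5); v=(3,1)
2. t=7/3 → R at (7,22/3); v=(-3,1)
3. t=7/3 → L at (0,29/3); v=(3,1)
4. t=1/3 → T at (1,10); v=(3,-1)
5. t=2 → R at (7,8); v=(-3,-1)
6. t=7/3 → L at (0,17/3); v=(3,-1)
7. t=7/3 → R at (7,10/3); v=(-3,-1)
8. t=7/3 → L at (0,1); v=(3,-1)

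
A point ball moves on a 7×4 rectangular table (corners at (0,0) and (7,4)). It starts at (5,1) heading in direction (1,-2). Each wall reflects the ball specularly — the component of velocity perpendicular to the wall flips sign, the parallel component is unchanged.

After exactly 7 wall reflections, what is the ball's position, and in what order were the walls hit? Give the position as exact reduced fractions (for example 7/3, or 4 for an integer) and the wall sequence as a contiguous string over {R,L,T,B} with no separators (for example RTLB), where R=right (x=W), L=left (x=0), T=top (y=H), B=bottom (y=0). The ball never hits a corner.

1. t=1/2 → B at (11/2,0); v=(1,2)
2. t=3/2 → R at (7,3); v=(-1,2)
3. t=1/2 → T at (13/2,4); v=(-1,-2)
4. t=2 → B at (9/2,0); v=(-1,2)
5. t=2 → T at (5/2,4); v=(-1,-2)
6. t=2 → B at (1/2,0); v=(-1,2)
7. t=1/2 → L at (0,1); v=(1,2)

Final position: (0,1)
Wall sequence: BRTBTBL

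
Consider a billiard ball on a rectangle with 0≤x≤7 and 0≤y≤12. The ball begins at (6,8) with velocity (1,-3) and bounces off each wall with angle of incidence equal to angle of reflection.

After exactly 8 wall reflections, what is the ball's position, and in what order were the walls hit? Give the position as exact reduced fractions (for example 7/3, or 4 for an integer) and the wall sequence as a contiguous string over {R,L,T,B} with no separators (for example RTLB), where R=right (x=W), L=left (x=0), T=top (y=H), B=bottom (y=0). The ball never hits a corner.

1. t=1 → R at (7,5); v=(-1,-3)
2. t=5/3 → B at (16/3,0); v=(-1,3)
3. t=4 → T at (4/3,12); v=(-1,-3)
4. t=4/3 → L at (0,8); v=(1,-3)
5. t=8/3 → B at (8/3,0); v=(1,3)
6. t=4 → T at (20/3,12); v=(1,-3)
7. t=1/3 → R at (7,11); v=(-1,-3)
8. t=11/3 → B at (10/3,0); v=(-1,3)

Final position: (10/3,0)
Wall sequence: RBTLBTRB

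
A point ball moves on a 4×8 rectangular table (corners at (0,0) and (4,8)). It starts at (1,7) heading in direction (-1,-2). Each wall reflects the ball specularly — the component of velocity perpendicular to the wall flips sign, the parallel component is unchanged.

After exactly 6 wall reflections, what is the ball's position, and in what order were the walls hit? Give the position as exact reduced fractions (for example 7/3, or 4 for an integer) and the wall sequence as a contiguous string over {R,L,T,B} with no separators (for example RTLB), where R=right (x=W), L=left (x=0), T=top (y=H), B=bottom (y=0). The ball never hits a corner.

Final position: (5/2,0)
Wall sequence: LBRTLB

1. t=1 → L at (0,5); v=(1,-2)
2. t=5/2 → B at (5/2,0); v=(1,2)
3. t=3/2 → R at (4,3); v=(-1,2)
4. t=5/2 → T at (3/2,8); v=(-1,-2)
5. t=3/2 → L at (0,5); v=(1,-2)
6. t=5/2 → B at (5/2,0); v=(1,2)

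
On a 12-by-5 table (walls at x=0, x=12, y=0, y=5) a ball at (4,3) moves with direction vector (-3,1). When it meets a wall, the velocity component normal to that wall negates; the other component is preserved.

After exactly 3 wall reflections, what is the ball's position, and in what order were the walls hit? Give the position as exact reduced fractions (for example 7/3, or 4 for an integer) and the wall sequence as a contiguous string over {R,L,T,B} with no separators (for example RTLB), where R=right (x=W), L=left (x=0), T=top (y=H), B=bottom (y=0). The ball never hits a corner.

1. t=4/3 → L at (0,13/3); v=(3,1)
2. t=2/3 → T at (2,5); v=(3,-1)
3. t=10/3 → R at (12,5/3); v=(-3,-1)

Final position: (12,5/3)
Wall sequence: LTR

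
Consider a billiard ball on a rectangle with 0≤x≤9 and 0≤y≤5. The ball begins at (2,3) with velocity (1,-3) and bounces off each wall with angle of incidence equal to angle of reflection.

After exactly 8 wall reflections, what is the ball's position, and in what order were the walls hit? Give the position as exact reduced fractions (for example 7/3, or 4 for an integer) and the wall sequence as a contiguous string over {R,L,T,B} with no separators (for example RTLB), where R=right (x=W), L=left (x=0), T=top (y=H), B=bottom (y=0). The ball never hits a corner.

1. t=1 → B at (3,0); v=(1,3)
2. t=5/3 → T at (14/3,5); v=(1,-3)
3. t=5/3 → B at (19/3,0); v=(1,3)
4. t=5/3 → T at (8,5); v=(1,-3)
5. t=1 → R at (9,2); v=(-1,-3)
6. t=2/3 → B at (25/3,0); v=(-1,3)
7. t=5/3 → T at (20/3,5); v=(-1,-3)
8. t=5/3 → B at (5,0); v=(-1,3)

Final position: (5,0)
Wall sequence: BTBTRBTB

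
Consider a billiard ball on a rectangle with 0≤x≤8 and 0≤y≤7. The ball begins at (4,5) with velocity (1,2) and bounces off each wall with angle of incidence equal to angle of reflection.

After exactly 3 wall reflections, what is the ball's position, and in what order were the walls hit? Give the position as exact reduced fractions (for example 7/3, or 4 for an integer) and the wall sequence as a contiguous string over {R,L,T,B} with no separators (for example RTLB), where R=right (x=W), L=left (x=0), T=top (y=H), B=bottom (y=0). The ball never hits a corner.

Final position: (15/2,0)
Wall sequence: TRB

1. t=1 → T at (5,7); v=(1,-2)
2. t=3 → R at (8,1); v=(-1,-2)
3. t=1/2 → B at (15/2,0); v=(-1,2)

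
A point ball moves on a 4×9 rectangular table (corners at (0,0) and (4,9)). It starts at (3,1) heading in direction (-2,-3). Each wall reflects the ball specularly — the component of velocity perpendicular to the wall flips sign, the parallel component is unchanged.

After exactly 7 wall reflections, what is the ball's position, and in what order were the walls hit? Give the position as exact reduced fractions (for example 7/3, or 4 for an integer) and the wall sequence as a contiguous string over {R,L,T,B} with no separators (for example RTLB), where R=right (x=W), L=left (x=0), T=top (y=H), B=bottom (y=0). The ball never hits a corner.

1. t=1/3 → B at (7/3,0); v=(-2,3)
2. t=7/6 → L at (0,7/2); v=(2,3)
3. t=11/6 → T at (11/3,9); v=(2,-3)
4. t=1/6 → R at (4,17/2); v=(-2,-3)
5. t=2 → L at (0,5/2); v=(2,-3)
6. t=5/6 → B at (5/3,0); v=(2,3)
7. t=7/6 → R at (4,7/2); v=(-2,3)

Final position: (4,7/2)
Wall sequence: BLTRLBR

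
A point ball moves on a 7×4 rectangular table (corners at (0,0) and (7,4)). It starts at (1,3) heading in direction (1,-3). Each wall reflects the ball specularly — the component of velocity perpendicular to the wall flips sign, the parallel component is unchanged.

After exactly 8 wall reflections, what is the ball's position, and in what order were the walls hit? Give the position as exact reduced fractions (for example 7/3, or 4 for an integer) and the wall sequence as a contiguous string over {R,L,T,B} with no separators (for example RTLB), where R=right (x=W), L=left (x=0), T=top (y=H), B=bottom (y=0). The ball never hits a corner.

1. t=1 → B at (2,0); v=(1,3)
2. t=4/3 → T at (10/3,4); v=(1,-3)
3. t=4/3 → B at (14/3,0); v=(1,3)
4. t=4/3 → T at (6,4); v=(1,-3)
5. t=1 → R at (7,1); v=(-1,-3)
6. t=1/3 → B at (20/3,0); v=(-1,3)
7. t=4/3 → T at (16/3,4); v=(-1,-3)
8. t=4/3 → B at (4,0); v=(-1,3)

Final position: (4,0)
Wall sequence: BTBTRBTB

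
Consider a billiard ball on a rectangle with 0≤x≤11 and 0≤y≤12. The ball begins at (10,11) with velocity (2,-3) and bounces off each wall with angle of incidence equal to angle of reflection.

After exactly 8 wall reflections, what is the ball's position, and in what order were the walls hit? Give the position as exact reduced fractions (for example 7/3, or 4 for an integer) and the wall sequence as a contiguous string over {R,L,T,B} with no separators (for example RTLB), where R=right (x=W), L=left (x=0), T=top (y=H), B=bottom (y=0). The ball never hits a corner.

Final position: (0,8)
Wall sequence: RBLTRBTL

1. t=1/2 → R at (11,19/2); v=(-2,-3)
2. t=19/6 → B at (14/3,0); v=(-2,3)
3. t=7/3 → L at (0,7); v=(2,3)
4. t=5/3 → T at (10/3,12); v=(2,-3)
5. t=23/6 → R at (11,1/2); v=(-2,-3)
6. t=1/6 → B at (32/3,0); v=(-2,3)
7. t=4 → T at (8/3,12); v=(-2,-3)
8. t=4/3 → L at (0,8); v=(2,-3)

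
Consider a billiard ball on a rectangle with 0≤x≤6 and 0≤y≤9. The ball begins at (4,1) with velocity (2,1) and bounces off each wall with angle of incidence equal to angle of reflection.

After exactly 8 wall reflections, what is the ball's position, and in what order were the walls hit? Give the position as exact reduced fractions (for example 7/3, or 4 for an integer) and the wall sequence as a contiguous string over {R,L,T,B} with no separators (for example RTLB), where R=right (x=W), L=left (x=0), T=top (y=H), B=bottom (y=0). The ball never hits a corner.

1. t=1 → R at (6,2); v=(-2,1)
2. t=3 → L at (0,5); v=(2,1)
3. t=3 → R at (6,8); v=(-2,1)
4. t=1 → T at (4,9); v=(-2,-1)
5. t=2 → L at (0,7); v=(2,-1)
6. t=3 → R at (6,4); v=(-2,-1)
7. t=3 → L at (0,1); v=(2,-1)
8. t=1 → B at (2,0); v=(2,1)

Final position: (2,0)
Wall sequence: RLRTLRLB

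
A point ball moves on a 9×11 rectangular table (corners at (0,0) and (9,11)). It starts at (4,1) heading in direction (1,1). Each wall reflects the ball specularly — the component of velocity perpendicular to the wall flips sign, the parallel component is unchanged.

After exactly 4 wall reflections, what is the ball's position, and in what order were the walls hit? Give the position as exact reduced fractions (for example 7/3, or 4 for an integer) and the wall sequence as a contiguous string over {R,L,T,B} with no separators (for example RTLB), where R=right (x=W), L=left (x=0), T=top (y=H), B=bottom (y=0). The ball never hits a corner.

Final position: (7,0)
Wall sequence: RTLB

1. t=5 → R at (9,6); v=(-1,1)
2. t=5 → T at (4,11); v=(-1,-1)
3. t=4 → L at (0,7); v=(1,-1)
4. t=7 → B at (7,0); v=(1,1)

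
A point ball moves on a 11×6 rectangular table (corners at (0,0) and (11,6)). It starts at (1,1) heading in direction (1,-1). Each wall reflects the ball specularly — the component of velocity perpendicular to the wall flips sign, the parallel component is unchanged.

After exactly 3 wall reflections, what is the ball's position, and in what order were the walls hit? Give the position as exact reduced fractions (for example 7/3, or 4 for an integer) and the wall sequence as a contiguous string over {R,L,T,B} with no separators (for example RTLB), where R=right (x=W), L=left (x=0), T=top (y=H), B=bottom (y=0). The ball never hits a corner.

1. t=1 → B at (2,0); v=(1,1)
2. t=6 → T at (8,6); v=(1,-1)
3. t=3 → R at (11,3); v=(-1,-1)

Final position: (11,3)
Wall sequence: BTR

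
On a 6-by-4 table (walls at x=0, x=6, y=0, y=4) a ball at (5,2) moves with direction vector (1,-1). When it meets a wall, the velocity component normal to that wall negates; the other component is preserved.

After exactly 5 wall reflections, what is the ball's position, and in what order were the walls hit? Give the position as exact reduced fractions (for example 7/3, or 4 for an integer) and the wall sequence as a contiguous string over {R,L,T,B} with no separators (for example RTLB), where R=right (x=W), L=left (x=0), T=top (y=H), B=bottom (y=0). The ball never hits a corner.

Final position: (3,0)
Wall sequence: RBTLB

1. t=1 → R at (6,1); v=(-1,-1)
2. t=1 → B at (5,0); v=(-1,1)
3. t=4 → T at (1,4); v=(-1,-1)
4. t=1 → L at (0,3); v=(1,-1)
5. t=3 → B at (3,0); v=(1,1)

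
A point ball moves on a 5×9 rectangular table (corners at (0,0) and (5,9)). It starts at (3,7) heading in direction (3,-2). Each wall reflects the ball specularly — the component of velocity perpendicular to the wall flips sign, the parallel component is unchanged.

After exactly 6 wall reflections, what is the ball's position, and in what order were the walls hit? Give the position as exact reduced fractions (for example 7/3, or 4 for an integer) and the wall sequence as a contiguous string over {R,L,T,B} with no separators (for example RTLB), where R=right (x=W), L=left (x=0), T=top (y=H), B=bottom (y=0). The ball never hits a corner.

Final position: (5,23/3)
Wall sequence: RLBRLR

1. t=2/3 → R at (5,17/3); v=(-3,-2)
2. t=5/3 → L at (0,7/3); v=(3,-2)
3. t=7/6 → B at (7/2,0); v=(3,2)
4. t=1/2 → R at (5,1); v=(-3,2)
5. t=5/3 → L at (0,13/3); v=(3,2)
6. t=5/3 → R at (5,23/3); v=(-3,2)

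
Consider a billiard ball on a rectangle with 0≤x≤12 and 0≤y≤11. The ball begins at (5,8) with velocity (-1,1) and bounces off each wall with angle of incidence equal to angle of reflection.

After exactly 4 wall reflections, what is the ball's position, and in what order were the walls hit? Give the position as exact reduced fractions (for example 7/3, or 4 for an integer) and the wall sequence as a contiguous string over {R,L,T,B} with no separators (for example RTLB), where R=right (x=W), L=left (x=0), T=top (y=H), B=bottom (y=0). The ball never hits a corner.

Final position: (12,3)
Wall sequence: TLBR

1. t=3 → T at (2,11); v=(-1,-1)
2. t=2 → L at (0,9); v=(1,-1)
3. t=9 → B at (9,0); v=(1,1)
4. t=3 → R at (12,3); v=(-1,1)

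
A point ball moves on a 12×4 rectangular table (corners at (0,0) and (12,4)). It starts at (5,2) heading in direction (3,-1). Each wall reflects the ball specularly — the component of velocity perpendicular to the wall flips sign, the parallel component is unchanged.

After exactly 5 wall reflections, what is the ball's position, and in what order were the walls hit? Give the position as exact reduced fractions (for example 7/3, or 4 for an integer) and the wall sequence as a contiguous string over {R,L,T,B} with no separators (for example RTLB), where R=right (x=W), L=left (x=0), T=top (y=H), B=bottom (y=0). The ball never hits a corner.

1. t=2 → B at (11,0); v=(3,1)
2. t=1/3 → R at (12,1/3); v=(-3,1)
3. t=11/3 → T at (1,4); v=(-3,-1)
4. t=1/3 → L at (0,11/3); v=(3,-1)
5. t=11/3 → B at (11,0); v=(3,1)

Final position: (11,0)
Wall sequence: BRTLB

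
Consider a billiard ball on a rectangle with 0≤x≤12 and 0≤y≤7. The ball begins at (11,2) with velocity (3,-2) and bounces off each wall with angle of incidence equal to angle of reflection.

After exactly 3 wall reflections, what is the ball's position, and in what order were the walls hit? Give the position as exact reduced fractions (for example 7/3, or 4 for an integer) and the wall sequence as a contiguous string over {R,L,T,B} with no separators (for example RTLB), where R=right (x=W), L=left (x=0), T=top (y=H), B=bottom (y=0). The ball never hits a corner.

1. t=1/3 → R at (12,4/3); v=(-3,-2)
2. t=2/3 → B at (10,0); v=(-3,2)
3. t=10/3 → L at (0,20/3); v=(3,2)

Final position: (0,20/3)
Wall sequence: RBL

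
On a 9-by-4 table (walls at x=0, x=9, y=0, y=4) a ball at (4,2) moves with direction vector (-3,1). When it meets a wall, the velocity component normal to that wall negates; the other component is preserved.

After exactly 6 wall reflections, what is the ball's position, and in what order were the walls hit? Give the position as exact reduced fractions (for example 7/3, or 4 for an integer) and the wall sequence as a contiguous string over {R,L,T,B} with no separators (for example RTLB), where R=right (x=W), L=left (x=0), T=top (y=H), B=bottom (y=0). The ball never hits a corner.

1. t=4/3 → L at (0,10/3); v=(3,1)
2. t=2/3 → T at (2,4); v=(3,-1)
3. t=7/3 → R at (9,5/3); v=(-3,-1)
4. t=5/3 → B at (4,0); v=(-3,1)
5. t=4/3 → L at (0,4/3); v=(3,1)
6. t=8/3 → T at (8,4); v=(3,-1)

Final position: (8,4)
Wall sequence: LTRBLT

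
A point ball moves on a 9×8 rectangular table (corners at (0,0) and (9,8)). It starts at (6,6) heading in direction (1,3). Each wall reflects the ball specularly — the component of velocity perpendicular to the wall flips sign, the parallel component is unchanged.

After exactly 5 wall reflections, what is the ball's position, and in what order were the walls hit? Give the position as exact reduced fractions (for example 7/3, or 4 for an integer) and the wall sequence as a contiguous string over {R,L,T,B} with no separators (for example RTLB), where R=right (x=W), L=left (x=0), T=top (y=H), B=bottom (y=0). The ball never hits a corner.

Final position: (10/3,0)
Wall sequence: TRBTB

1. t=2/3 → T at (20/3,8); v=(1,-3)
2. t=7/3 → R at (9,1); v=(-1,-3)
3. t=1/3 → B at (26/3,0); v=(-1,3)
4. t=8/3 → T at (6,8); v=(-1,-3)
5. t=8/3 → B at (10/3,0); v=(-1,3)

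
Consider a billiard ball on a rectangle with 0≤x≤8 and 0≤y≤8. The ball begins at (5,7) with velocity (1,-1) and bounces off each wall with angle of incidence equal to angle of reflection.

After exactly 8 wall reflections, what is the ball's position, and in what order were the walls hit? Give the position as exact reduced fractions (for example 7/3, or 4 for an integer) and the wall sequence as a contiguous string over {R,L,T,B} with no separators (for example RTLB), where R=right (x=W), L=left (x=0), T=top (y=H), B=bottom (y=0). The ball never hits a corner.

1. t=3 → R at (8,4); v=(-1,-1)
2. t=4 → B at (4,0); v=(-1,1)
3. t=4 → L at (0,4); v=(1,1)
4. t=4 → T at (4,8); v=(1,-1)
5. t=4 → R at (8,4); v=(-1,-1)
6. t=4 → B at (4,0); v=(-1,1)
7. t=4 → L at (0,4); v=(1,1)
8. t=4 → T at (4,8); v=(1,-1)

Final position: (4,8)
Wall sequence: RBLTRBLT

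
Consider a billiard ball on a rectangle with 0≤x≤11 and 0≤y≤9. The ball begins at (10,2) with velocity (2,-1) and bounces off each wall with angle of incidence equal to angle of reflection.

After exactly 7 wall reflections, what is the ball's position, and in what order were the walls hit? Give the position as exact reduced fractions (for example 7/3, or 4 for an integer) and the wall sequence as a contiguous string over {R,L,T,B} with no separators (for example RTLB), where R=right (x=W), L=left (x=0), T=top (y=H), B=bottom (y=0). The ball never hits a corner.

Final position: (6,0)
Wall sequence: RBLTRLB

1. t=1/2 → R at (11,3/2); v=(-2,-1)
2. t=3/2 → B at (8,0); v=(-2,1)
3. t=4 → L at (0,4); v=(2,1)
4. t=5 → T at (10,9); v=(2,-1)
5. t=1/2 → R at (11,17/2); v=(-2,-1)
6. t=11/2 → L at (0,3); v=(2,-1)
7. t=3 → B at (6,0); v=(2,1)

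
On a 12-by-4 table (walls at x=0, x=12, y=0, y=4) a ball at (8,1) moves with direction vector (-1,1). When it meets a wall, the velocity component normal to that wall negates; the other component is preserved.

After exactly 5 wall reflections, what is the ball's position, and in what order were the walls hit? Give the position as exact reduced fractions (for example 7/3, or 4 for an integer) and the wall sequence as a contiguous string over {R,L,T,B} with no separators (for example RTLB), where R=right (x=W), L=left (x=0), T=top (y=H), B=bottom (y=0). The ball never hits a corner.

1. t=3 → T at (5,4); v=(-1,-1)
2. t=4 → B at (1,0); v=(-1,1)
3. t=1 → L at (0,1); v=(1,1)
4. t=3 → T at (3,4); v=(1,-1)
5. t=4 → B at (7,0); v=(1,1)

Final position: (7,0)
Wall sequence: TBLTB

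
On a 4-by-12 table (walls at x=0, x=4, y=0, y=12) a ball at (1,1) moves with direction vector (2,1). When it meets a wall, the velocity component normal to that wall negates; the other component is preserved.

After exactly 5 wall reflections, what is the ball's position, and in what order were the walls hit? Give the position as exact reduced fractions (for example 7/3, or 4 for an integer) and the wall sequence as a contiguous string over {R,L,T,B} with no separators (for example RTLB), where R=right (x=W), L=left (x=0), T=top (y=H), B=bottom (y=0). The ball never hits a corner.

1. t=3/2 → R at (4,5/2); v=(-2,1)
2. t=2 → L at (0,9/2); v=(2,1)
3. t=2 → R at (4,13/2); v=(-2,1)
4. t=2 → L at (0,17/2); v=(2,1)
5. t=2 → R at (4,21/2); v=(-2,1)

Final position: (4,21/2)
Wall sequence: RLRLR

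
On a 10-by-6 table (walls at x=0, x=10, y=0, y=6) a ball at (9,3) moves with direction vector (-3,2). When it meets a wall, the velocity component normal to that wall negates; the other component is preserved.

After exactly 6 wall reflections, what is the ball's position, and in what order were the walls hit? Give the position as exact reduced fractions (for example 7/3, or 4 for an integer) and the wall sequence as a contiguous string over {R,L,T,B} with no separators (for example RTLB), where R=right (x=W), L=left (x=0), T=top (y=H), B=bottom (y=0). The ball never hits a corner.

1. t=3/2 → T at (9/2,6); v=(-3,-2)
2. t=3/2 → L at (0,3); v=(3,-2)
3. t=3/2 → B at (9/2,0); v=(3,2)
4. t=11/6 → R at (10,11/3); v=(-3,2)
5. t=7/6 → T at (13/2,6); v=(-3,-2)
6. t=13/6 → L at (0,5/3); v=(3,-2)

Final position: (0,5/3)
Wall sequence: TLBRTL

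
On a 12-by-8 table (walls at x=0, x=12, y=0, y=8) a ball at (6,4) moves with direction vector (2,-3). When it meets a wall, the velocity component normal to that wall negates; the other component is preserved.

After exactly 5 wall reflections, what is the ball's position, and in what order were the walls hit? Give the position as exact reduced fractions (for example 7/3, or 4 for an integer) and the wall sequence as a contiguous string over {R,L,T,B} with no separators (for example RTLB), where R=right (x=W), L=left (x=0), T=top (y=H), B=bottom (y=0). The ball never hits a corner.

1. t=4/3 → B at (26/3,0); v=(2,3)
2. t=5/3 → R at (12,5); v=(-2,3)
3. t=1 → T at (10,8); v=(-2,-3)
4. t=8/3 → B at (14/3,0); v=(-2,3)
5. t=7/3 → L at (0,7); v=(2,3)

Final position: (0,7)
Wall sequence: BRTBL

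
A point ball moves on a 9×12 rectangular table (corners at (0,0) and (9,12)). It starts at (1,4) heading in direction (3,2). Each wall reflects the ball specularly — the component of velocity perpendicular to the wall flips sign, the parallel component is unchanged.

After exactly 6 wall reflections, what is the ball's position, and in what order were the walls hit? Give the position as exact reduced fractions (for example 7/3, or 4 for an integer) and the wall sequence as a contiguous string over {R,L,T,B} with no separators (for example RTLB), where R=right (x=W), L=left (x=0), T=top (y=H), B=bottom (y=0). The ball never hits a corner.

Final position: (0,10/3)
Wall sequence: RTLRBL

1. t=8/3 → R at (9,28/3); v=(-3,2)
2. t=4/3 → T at (5,12); v=(-3,-2)
3. t=5/3 → L at (0,26/3); v=(3,-2)
4. t=3 → R at (9,8/3); v=(-3,-2)
5. t=4/3 → B at (5,0); v=(-3,2)
6. t=5/3 → L at (0,10/3); v=(3,2)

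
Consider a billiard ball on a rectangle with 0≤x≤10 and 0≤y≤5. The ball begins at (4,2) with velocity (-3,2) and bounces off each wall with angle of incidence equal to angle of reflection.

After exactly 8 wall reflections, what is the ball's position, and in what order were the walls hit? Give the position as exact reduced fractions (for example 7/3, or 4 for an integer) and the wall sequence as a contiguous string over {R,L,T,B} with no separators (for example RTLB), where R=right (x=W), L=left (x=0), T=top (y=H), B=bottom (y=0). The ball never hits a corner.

Final position: (10,14/3)
Wall sequence: LTBRTLBR

1. t=4/3 → L at (0,14/3); v=(3,2)
2. t=1/6 → T at (1/2,5); v=(3,-2)
3. t=5/2 → B at (8,0); v=(3,2)
4. t=2/3 → R at (10,4/3); v=(-3,2)
5. t=11/6 → T at (9/2,5); v=(-3,-2)
6. t=3/2 → L at (0,2); v=(3,-2)
7. t=1 → B at (3,0); v=(3,2)
8. t=7/3 → R at (10,14/3); v=(-3,2)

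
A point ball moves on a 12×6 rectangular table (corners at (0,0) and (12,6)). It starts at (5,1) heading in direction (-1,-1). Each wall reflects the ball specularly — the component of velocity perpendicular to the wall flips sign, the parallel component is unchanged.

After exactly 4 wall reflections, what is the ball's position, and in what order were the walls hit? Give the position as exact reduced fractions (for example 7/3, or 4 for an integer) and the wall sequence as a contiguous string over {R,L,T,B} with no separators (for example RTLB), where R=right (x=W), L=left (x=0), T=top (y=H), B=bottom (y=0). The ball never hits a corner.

Final position: (8,0)
Wall sequence: BLTB

1. t=1 → B at (4,0); v=(-1,1)
2. t=4 → L at (0,4); v=(1,1)
3. t=2 → T at (2,6); v=(1,-1)
4. t=6 → B at (8,0); v=(1,1)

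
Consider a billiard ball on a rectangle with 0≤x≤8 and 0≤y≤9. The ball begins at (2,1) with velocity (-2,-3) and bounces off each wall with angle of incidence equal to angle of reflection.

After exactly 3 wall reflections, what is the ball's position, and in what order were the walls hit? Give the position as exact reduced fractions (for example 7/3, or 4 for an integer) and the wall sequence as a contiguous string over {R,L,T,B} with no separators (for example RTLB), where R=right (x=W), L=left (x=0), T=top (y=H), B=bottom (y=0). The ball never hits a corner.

1. t=1/3 → B at (4/3,0); v=(-2,3)
2. t=2/3 → L at (0,2); v=(2,3)
3. t=7/3 → T at (14/3,9); v=(2,-3)

Final position: (14/3,9)
Wall sequence: BLT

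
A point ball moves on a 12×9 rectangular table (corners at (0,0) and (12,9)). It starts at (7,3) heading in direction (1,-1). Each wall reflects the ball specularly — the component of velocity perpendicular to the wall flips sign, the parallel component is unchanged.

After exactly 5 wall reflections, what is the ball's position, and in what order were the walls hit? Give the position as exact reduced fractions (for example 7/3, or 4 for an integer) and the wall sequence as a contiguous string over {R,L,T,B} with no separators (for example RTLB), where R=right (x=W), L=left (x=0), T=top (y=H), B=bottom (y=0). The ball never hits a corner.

Final position: (4,0)
Wall sequence: BRTLB

1. t=3 → B at (10,0); v=(1,1)
2. t=2 → R at (12,2); v=(-1,1)
3. t=7 → T at (5,9); v=(-1,-1)
4. t=5 → L at (0,4); v=(1,-1)
5. t=4 → B at (4,0); v=(1,1)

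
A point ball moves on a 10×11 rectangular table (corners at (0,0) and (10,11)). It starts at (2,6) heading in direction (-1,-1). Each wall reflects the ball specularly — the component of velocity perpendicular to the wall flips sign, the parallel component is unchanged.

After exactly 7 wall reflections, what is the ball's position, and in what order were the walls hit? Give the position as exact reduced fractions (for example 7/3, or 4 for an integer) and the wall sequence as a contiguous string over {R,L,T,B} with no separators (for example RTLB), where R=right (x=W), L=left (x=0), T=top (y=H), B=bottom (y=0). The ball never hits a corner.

1. t=2 → L at (0,4); v=(1,-1)
2. t=4 → B at (4,0); v=(1,1)
3. t=6 → R at (10,6); v=(-1,1)
4. t=5 → T at (5,11); v=(-1,-1)
5. t=5 → L at (0,6); v=(1,-1)
6. t=6 → B at (6,0); v=(1,1)
7. t=4 → R at (10,4); v=(-1,1)

Final position: (10,4)
Wall sequence: LBRTLBR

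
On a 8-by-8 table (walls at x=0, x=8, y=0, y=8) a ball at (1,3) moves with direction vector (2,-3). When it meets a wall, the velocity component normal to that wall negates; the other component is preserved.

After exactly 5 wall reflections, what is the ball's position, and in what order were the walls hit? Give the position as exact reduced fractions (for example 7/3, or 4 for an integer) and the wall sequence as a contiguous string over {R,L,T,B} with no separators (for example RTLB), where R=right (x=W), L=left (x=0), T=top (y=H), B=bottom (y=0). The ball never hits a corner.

Final position: (0,7/2)
Wall sequence: BRTBL

1. t=1 → B at (3,0); v=(2,3)
2. t=5/2 → R at (8,15/2); v=(-2,3)
3. t=1/6 → T at (23/3,8); v=(-2,-3)
4. t=8/3 → B at (7/3,0); v=(-2,3)
5. t=7/6 → L at (0,7/2); v=(2,3)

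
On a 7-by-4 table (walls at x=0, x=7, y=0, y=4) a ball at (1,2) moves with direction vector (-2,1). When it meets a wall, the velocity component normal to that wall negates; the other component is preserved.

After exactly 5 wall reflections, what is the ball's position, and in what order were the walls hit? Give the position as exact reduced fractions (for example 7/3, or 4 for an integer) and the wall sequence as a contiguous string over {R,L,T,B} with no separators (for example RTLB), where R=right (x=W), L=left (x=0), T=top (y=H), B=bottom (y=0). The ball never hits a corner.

Final position: (0,3/2)
Wall sequence: LTRBL

1. t=1/2 → L at (0,5/2); v=(2,1)
2. t=3/2 → T at (3,4); v=(2,-1)
3. t=2 → R at (7,2); v=(-2,-1)
4. t=2 → B at (3,0); v=(-2,1)
5. t=3/2 → L at (0,3/2); v=(2,1)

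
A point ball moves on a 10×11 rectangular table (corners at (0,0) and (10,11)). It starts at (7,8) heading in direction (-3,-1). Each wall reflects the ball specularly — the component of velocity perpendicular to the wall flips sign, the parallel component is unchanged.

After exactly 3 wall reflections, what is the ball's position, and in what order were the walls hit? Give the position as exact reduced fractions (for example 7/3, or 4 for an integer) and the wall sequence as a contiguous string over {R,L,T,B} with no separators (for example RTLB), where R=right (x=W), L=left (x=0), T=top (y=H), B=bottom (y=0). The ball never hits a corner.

1. t=7/3 → L at (0,17/3); v=(3,-1)
2. t=10/3 → R at (10,7/3); v=(-3,-1)
3. t=7/3 → B at (3,0); v=(-3,1)

Final position: (3,0)
Wall sequence: LRB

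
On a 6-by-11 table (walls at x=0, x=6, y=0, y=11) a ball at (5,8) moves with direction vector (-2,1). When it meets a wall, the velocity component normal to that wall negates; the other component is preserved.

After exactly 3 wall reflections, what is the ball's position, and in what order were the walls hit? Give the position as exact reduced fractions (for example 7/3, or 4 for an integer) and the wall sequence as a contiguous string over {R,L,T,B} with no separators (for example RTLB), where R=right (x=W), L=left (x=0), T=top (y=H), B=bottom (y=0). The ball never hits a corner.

1. t=5/2 → L at (0,21/2); v=(2,1)
2. t=1/2 → T at (1,11); v=(2,-1)
3. t=5/2 → R at (6,17/2); v=(-2,-1)

Final position: (6,17/2)
Wall sequence: LTR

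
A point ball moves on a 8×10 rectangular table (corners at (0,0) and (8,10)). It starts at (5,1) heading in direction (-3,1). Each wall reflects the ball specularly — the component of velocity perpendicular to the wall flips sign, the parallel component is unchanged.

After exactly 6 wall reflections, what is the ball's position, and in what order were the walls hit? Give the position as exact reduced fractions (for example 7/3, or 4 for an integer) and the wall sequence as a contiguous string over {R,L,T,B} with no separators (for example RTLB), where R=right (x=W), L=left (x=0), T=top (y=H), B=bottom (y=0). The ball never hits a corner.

1. t=5/3 → L at (0,8/3); v=(3,1)
2. t=8/3 → R at (8,16/3); v=(-3,1)
3. t=8/3 → L at (0,8); v=(3,1)
4. t=2 → T at (6,10); v=(3,-1)
5. t=2/3 → R at (8,28/3); v=(-3,-1)
6. t=8/3 → L at (0,20/3); v=(3,-1)

Final position: (0,20/3)
Wall sequence: LRLTRL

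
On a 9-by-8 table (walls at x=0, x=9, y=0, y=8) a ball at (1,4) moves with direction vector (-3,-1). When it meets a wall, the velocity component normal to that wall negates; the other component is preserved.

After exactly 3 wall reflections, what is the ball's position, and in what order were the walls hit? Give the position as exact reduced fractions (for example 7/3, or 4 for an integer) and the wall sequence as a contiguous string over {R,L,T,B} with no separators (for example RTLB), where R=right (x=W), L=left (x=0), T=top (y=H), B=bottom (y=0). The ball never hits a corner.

1. t=1/3 → L at (0,11/3); v=(3,-1)
2. t=3 → R at (9,2/3); v=(-3,-1)
3. t=2/3 → B at (7,0); v=(-3,1)

Final position: (7,0)
Wall sequence: LRB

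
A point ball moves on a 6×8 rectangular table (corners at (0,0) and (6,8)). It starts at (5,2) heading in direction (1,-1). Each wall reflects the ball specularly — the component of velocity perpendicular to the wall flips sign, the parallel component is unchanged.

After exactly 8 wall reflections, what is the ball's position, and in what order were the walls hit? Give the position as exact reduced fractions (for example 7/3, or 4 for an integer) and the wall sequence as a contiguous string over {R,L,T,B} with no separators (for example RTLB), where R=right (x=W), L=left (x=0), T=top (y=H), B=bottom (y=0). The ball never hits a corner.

1. t=1 → R at (6,1); v=(-1,-1)
2. t=1 → B at (5,0); v=(-1,1)
3. t=5 → L at (0,5); v=(1,1)
4. t=3 → T at (3,8); v=(1,-1)
5. t=3 → R at (6,5); v=(-1,-1)
6. t=5 → B at (1,0); v=(-1,1)
7. t=1 → L at (0,1); v=(1,1)
8. t=6 → R at (6,7); v=(-1,1)

Final position: (6,7)
Wall sequence: RBLTRBLR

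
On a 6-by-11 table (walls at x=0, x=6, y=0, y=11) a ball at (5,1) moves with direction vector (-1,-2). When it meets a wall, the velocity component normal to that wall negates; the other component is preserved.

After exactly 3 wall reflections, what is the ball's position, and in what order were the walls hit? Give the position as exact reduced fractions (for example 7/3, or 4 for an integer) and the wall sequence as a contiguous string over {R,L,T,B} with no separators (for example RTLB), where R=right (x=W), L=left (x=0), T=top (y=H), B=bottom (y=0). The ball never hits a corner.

1. t=1/2 → B at (9/2,0); v=(-1,2)
2. t=9/2 → L at (0,9); v=(1,2)
3. t=1 → T at (1,11); v=(1,-2)

Final position: (1,11)
Wall sequence: BLT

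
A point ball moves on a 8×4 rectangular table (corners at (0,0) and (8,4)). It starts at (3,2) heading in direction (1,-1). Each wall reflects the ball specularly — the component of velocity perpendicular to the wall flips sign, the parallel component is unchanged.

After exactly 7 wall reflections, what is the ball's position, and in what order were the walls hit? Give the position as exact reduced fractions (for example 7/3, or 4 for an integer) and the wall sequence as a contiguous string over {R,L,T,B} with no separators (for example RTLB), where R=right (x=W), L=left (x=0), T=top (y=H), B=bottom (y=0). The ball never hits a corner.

Final position: (5,0)
Wall sequence: BRTBLTB

1. t=2 → B at (5,0); v=(1,1)
2. t=3 → R at (8,3); v=(-1,1)
3. t=1 → T at (7,4); v=(-1,-1)
4. t=4 → B at (3,0); v=(-1,1)
5. t=3 → L at (0,3); v=(1,1)
6. t=1 → T at (1,4); v=(1,-1)
7. t=4 → B at (5,0); v=(1,1)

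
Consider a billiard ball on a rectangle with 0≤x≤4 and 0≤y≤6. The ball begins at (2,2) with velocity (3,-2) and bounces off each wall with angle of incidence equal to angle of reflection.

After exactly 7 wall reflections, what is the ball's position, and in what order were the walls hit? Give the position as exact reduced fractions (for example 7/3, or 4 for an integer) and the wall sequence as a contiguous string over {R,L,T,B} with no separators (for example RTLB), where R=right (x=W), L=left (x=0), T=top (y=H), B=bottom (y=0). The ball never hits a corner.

1. t=2/3 → R at (4,2/3); v=(-3,-2)
2. t=1/3 → B at (3,0); v=(-3,2)
3. t=1 → L at (0,2); v=(3,2)
4. t=4/3 → R at (4,14/3); v=(-3,2)
5. t=2/3 → T at (2,6); v=(-3,-2)
6. t=2/3 → L at (0,14/3); v=(3,-2)
7. t=4/3 → R at (4,2); v=(-3,-2)

Final position: (4,2)
Wall sequence: RBLRTLR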